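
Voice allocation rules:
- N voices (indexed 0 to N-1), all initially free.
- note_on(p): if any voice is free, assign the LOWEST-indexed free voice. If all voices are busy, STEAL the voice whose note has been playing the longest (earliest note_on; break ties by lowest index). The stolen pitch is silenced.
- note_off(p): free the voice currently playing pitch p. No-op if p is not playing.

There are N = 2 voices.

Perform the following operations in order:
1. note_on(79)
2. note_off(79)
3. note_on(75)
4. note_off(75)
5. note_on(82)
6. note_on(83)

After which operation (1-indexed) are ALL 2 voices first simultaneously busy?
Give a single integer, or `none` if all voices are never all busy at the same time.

Op 1: note_on(79): voice 0 is free -> assigned | voices=[79 -]
Op 2: note_off(79): free voice 0 | voices=[- -]
Op 3: note_on(75): voice 0 is free -> assigned | voices=[75 -]
Op 4: note_off(75): free voice 0 | voices=[- -]
Op 5: note_on(82): voice 0 is free -> assigned | voices=[82 -]
Op 6: note_on(83): voice 1 is free -> assigned | voices=[82 83]

Answer: 6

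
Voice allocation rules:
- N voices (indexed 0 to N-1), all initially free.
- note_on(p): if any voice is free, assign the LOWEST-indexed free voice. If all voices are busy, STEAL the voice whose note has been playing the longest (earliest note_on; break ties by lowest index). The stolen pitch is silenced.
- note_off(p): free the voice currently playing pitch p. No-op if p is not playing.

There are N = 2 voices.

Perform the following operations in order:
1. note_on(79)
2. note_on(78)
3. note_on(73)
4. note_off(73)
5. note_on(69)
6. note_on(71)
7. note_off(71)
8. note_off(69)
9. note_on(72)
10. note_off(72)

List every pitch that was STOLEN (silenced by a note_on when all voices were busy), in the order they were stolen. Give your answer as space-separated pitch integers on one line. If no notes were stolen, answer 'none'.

Answer: 79 78

Derivation:
Op 1: note_on(79): voice 0 is free -> assigned | voices=[79 -]
Op 2: note_on(78): voice 1 is free -> assigned | voices=[79 78]
Op 3: note_on(73): all voices busy, STEAL voice 0 (pitch 79, oldest) -> assign | voices=[73 78]
Op 4: note_off(73): free voice 0 | voices=[- 78]
Op 5: note_on(69): voice 0 is free -> assigned | voices=[69 78]
Op 6: note_on(71): all voices busy, STEAL voice 1 (pitch 78, oldest) -> assign | voices=[69 71]
Op 7: note_off(71): free voice 1 | voices=[69 -]
Op 8: note_off(69): free voice 0 | voices=[- -]
Op 9: note_on(72): voice 0 is free -> assigned | voices=[72 -]
Op 10: note_off(72): free voice 0 | voices=[- -]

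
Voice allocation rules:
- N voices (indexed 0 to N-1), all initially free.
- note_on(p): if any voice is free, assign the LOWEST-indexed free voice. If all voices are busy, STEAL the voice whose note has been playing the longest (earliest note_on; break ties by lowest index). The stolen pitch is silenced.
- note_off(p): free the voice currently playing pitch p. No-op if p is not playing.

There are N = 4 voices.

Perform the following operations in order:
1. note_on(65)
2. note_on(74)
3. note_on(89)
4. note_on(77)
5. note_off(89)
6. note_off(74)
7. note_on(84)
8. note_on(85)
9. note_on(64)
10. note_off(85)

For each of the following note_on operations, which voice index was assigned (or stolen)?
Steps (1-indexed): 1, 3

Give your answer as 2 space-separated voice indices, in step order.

Op 1: note_on(65): voice 0 is free -> assigned | voices=[65 - - -]
Op 2: note_on(74): voice 1 is free -> assigned | voices=[65 74 - -]
Op 3: note_on(89): voice 2 is free -> assigned | voices=[65 74 89 -]
Op 4: note_on(77): voice 3 is free -> assigned | voices=[65 74 89 77]
Op 5: note_off(89): free voice 2 | voices=[65 74 - 77]
Op 6: note_off(74): free voice 1 | voices=[65 - - 77]
Op 7: note_on(84): voice 1 is free -> assigned | voices=[65 84 - 77]
Op 8: note_on(85): voice 2 is free -> assigned | voices=[65 84 85 77]
Op 9: note_on(64): all voices busy, STEAL voice 0 (pitch 65, oldest) -> assign | voices=[64 84 85 77]
Op 10: note_off(85): free voice 2 | voices=[64 84 - 77]

Answer: 0 2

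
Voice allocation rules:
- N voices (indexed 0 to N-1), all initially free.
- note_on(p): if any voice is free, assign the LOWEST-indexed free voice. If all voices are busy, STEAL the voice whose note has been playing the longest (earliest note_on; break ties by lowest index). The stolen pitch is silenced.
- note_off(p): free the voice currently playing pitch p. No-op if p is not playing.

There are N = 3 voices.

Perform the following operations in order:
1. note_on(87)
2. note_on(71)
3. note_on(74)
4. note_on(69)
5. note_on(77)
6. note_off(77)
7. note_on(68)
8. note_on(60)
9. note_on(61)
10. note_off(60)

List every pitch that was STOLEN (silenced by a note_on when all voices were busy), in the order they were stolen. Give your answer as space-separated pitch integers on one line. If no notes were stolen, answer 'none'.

Op 1: note_on(87): voice 0 is free -> assigned | voices=[87 - -]
Op 2: note_on(71): voice 1 is free -> assigned | voices=[87 71 -]
Op 3: note_on(74): voice 2 is free -> assigned | voices=[87 71 74]
Op 4: note_on(69): all voices busy, STEAL voice 0 (pitch 87, oldest) -> assign | voices=[69 71 74]
Op 5: note_on(77): all voices busy, STEAL voice 1 (pitch 71, oldest) -> assign | voices=[69 77 74]
Op 6: note_off(77): free voice 1 | voices=[69 - 74]
Op 7: note_on(68): voice 1 is free -> assigned | voices=[69 68 74]
Op 8: note_on(60): all voices busy, STEAL voice 2 (pitch 74, oldest) -> assign | voices=[69 68 60]
Op 9: note_on(61): all voices busy, STEAL voice 0 (pitch 69, oldest) -> assign | voices=[61 68 60]
Op 10: note_off(60): free voice 2 | voices=[61 68 -]

Answer: 87 71 74 69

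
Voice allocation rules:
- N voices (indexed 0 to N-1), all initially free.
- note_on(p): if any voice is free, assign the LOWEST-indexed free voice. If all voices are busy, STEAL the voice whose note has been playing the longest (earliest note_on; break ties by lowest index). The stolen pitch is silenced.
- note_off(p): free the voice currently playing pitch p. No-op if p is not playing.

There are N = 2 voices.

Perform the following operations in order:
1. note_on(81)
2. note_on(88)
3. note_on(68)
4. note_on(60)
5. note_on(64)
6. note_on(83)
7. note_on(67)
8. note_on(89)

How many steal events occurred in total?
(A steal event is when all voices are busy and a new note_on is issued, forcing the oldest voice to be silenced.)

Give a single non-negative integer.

Answer: 6

Derivation:
Op 1: note_on(81): voice 0 is free -> assigned | voices=[81 -]
Op 2: note_on(88): voice 1 is free -> assigned | voices=[81 88]
Op 3: note_on(68): all voices busy, STEAL voice 0 (pitch 81, oldest) -> assign | voices=[68 88]
Op 4: note_on(60): all voices busy, STEAL voice 1 (pitch 88, oldest) -> assign | voices=[68 60]
Op 5: note_on(64): all voices busy, STEAL voice 0 (pitch 68, oldest) -> assign | voices=[64 60]
Op 6: note_on(83): all voices busy, STEAL voice 1 (pitch 60, oldest) -> assign | voices=[64 83]
Op 7: note_on(67): all voices busy, STEAL voice 0 (pitch 64, oldest) -> assign | voices=[67 83]
Op 8: note_on(89): all voices busy, STEAL voice 1 (pitch 83, oldest) -> assign | voices=[67 89]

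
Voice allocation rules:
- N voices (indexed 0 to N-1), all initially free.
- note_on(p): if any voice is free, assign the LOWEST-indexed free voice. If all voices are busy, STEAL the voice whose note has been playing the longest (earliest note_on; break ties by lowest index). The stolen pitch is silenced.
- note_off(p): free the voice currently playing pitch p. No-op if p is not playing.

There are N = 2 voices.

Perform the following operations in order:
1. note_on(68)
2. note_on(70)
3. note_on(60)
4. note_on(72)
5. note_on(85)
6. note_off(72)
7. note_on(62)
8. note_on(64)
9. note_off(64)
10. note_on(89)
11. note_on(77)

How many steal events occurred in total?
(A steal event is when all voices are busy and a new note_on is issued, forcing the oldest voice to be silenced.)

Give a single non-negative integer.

Answer: 5

Derivation:
Op 1: note_on(68): voice 0 is free -> assigned | voices=[68 -]
Op 2: note_on(70): voice 1 is free -> assigned | voices=[68 70]
Op 3: note_on(60): all voices busy, STEAL voice 0 (pitch 68, oldest) -> assign | voices=[60 70]
Op 4: note_on(72): all voices busy, STEAL voice 1 (pitch 70, oldest) -> assign | voices=[60 72]
Op 5: note_on(85): all voices busy, STEAL voice 0 (pitch 60, oldest) -> assign | voices=[85 72]
Op 6: note_off(72): free voice 1 | voices=[85 -]
Op 7: note_on(62): voice 1 is free -> assigned | voices=[85 62]
Op 8: note_on(64): all voices busy, STEAL voice 0 (pitch 85, oldest) -> assign | voices=[64 62]
Op 9: note_off(64): free voice 0 | voices=[- 62]
Op 10: note_on(89): voice 0 is free -> assigned | voices=[89 62]
Op 11: note_on(77): all voices busy, STEAL voice 1 (pitch 62, oldest) -> assign | voices=[89 77]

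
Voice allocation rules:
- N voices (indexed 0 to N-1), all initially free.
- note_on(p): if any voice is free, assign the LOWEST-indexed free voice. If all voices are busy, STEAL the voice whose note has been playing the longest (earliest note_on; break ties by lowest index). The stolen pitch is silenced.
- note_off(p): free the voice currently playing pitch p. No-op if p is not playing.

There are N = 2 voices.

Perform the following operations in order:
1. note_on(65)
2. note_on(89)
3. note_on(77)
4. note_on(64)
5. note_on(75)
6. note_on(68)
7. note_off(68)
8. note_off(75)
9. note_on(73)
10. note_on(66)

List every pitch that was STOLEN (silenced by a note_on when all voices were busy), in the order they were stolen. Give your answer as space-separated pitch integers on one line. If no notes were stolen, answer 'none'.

Answer: 65 89 77 64

Derivation:
Op 1: note_on(65): voice 0 is free -> assigned | voices=[65 -]
Op 2: note_on(89): voice 1 is free -> assigned | voices=[65 89]
Op 3: note_on(77): all voices busy, STEAL voice 0 (pitch 65, oldest) -> assign | voices=[77 89]
Op 4: note_on(64): all voices busy, STEAL voice 1 (pitch 89, oldest) -> assign | voices=[77 64]
Op 5: note_on(75): all voices busy, STEAL voice 0 (pitch 77, oldest) -> assign | voices=[75 64]
Op 6: note_on(68): all voices busy, STEAL voice 1 (pitch 64, oldest) -> assign | voices=[75 68]
Op 7: note_off(68): free voice 1 | voices=[75 -]
Op 8: note_off(75): free voice 0 | voices=[- -]
Op 9: note_on(73): voice 0 is free -> assigned | voices=[73 -]
Op 10: note_on(66): voice 1 is free -> assigned | voices=[73 66]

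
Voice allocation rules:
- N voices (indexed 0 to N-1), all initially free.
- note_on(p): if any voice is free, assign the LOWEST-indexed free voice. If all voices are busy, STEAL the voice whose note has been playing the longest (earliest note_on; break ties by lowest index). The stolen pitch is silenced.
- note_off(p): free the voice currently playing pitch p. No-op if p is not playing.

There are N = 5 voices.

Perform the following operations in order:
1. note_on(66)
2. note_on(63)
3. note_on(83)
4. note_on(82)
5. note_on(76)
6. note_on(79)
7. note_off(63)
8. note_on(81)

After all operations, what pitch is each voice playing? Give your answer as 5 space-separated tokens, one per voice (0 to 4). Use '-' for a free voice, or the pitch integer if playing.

Op 1: note_on(66): voice 0 is free -> assigned | voices=[66 - - - -]
Op 2: note_on(63): voice 1 is free -> assigned | voices=[66 63 - - -]
Op 3: note_on(83): voice 2 is free -> assigned | voices=[66 63 83 - -]
Op 4: note_on(82): voice 3 is free -> assigned | voices=[66 63 83 82 -]
Op 5: note_on(76): voice 4 is free -> assigned | voices=[66 63 83 82 76]
Op 6: note_on(79): all voices busy, STEAL voice 0 (pitch 66, oldest) -> assign | voices=[79 63 83 82 76]
Op 7: note_off(63): free voice 1 | voices=[79 - 83 82 76]
Op 8: note_on(81): voice 1 is free -> assigned | voices=[79 81 83 82 76]

Answer: 79 81 83 82 76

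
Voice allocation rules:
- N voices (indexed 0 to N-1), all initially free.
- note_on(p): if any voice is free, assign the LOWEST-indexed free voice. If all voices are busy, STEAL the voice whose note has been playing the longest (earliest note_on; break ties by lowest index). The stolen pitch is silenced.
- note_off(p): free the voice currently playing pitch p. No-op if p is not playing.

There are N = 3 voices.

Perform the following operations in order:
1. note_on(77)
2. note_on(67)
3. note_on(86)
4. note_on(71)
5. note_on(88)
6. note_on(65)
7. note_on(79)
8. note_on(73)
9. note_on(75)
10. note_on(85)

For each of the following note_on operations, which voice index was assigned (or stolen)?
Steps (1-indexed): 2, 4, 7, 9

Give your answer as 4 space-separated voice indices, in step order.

Op 1: note_on(77): voice 0 is free -> assigned | voices=[77 - -]
Op 2: note_on(67): voice 1 is free -> assigned | voices=[77 67 -]
Op 3: note_on(86): voice 2 is free -> assigned | voices=[77 67 86]
Op 4: note_on(71): all voices busy, STEAL voice 0 (pitch 77, oldest) -> assign | voices=[71 67 86]
Op 5: note_on(88): all voices busy, STEAL voice 1 (pitch 67, oldest) -> assign | voices=[71 88 86]
Op 6: note_on(65): all voices busy, STEAL voice 2 (pitch 86, oldest) -> assign | voices=[71 88 65]
Op 7: note_on(79): all voices busy, STEAL voice 0 (pitch 71, oldest) -> assign | voices=[79 88 65]
Op 8: note_on(73): all voices busy, STEAL voice 1 (pitch 88, oldest) -> assign | voices=[79 73 65]
Op 9: note_on(75): all voices busy, STEAL voice 2 (pitch 65, oldest) -> assign | voices=[79 73 75]
Op 10: note_on(85): all voices busy, STEAL voice 0 (pitch 79, oldest) -> assign | voices=[85 73 75]

Answer: 1 0 0 2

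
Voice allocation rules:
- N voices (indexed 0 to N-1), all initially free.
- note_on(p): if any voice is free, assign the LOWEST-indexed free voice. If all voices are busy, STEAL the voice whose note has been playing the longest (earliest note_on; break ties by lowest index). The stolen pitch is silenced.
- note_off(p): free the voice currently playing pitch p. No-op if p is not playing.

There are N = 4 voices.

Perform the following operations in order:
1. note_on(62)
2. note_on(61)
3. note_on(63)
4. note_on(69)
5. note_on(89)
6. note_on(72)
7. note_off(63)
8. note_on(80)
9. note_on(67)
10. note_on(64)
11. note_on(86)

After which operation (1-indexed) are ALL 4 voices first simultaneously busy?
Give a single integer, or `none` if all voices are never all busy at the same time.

Answer: 4

Derivation:
Op 1: note_on(62): voice 0 is free -> assigned | voices=[62 - - -]
Op 2: note_on(61): voice 1 is free -> assigned | voices=[62 61 - -]
Op 3: note_on(63): voice 2 is free -> assigned | voices=[62 61 63 -]
Op 4: note_on(69): voice 3 is free -> assigned | voices=[62 61 63 69]
Op 5: note_on(89): all voices busy, STEAL voice 0 (pitch 62, oldest) -> assign | voices=[89 61 63 69]
Op 6: note_on(72): all voices busy, STEAL voice 1 (pitch 61, oldest) -> assign | voices=[89 72 63 69]
Op 7: note_off(63): free voice 2 | voices=[89 72 - 69]
Op 8: note_on(80): voice 2 is free -> assigned | voices=[89 72 80 69]
Op 9: note_on(67): all voices busy, STEAL voice 3 (pitch 69, oldest) -> assign | voices=[89 72 80 67]
Op 10: note_on(64): all voices busy, STEAL voice 0 (pitch 89, oldest) -> assign | voices=[64 72 80 67]
Op 11: note_on(86): all voices busy, STEAL voice 1 (pitch 72, oldest) -> assign | voices=[64 86 80 67]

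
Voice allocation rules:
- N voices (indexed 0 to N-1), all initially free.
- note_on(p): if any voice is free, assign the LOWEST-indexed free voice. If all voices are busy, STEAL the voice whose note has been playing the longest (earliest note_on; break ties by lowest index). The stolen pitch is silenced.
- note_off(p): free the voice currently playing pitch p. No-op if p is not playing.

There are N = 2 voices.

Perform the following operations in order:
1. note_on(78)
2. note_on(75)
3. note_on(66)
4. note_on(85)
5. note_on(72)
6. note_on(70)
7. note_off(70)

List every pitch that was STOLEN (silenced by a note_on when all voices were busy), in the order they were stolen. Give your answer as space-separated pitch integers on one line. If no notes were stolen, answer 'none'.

Op 1: note_on(78): voice 0 is free -> assigned | voices=[78 -]
Op 2: note_on(75): voice 1 is free -> assigned | voices=[78 75]
Op 3: note_on(66): all voices busy, STEAL voice 0 (pitch 78, oldest) -> assign | voices=[66 75]
Op 4: note_on(85): all voices busy, STEAL voice 1 (pitch 75, oldest) -> assign | voices=[66 85]
Op 5: note_on(72): all voices busy, STEAL voice 0 (pitch 66, oldest) -> assign | voices=[72 85]
Op 6: note_on(70): all voices busy, STEAL voice 1 (pitch 85, oldest) -> assign | voices=[72 70]
Op 7: note_off(70): free voice 1 | voices=[72 -]

Answer: 78 75 66 85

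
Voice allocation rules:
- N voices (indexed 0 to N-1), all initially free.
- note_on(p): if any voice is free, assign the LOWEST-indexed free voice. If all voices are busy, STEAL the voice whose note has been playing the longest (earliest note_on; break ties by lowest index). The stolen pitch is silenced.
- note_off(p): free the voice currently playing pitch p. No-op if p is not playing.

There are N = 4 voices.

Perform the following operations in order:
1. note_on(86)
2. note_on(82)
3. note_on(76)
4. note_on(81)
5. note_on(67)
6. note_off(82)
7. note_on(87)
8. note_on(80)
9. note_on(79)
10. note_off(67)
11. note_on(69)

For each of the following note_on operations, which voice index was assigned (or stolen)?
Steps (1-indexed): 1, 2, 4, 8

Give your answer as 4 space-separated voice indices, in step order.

Op 1: note_on(86): voice 0 is free -> assigned | voices=[86 - - -]
Op 2: note_on(82): voice 1 is free -> assigned | voices=[86 82 - -]
Op 3: note_on(76): voice 2 is free -> assigned | voices=[86 82 76 -]
Op 4: note_on(81): voice 3 is free -> assigned | voices=[86 82 76 81]
Op 5: note_on(67): all voices busy, STEAL voice 0 (pitch 86, oldest) -> assign | voices=[67 82 76 81]
Op 6: note_off(82): free voice 1 | voices=[67 - 76 81]
Op 7: note_on(87): voice 1 is free -> assigned | voices=[67 87 76 81]
Op 8: note_on(80): all voices busy, STEAL voice 2 (pitch 76, oldest) -> assign | voices=[67 87 80 81]
Op 9: note_on(79): all voices busy, STEAL voice 3 (pitch 81, oldest) -> assign | voices=[67 87 80 79]
Op 10: note_off(67): free voice 0 | voices=[- 87 80 79]
Op 11: note_on(69): voice 0 is free -> assigned | voices=[69 87 80 79]

Answer: 0 1 3 2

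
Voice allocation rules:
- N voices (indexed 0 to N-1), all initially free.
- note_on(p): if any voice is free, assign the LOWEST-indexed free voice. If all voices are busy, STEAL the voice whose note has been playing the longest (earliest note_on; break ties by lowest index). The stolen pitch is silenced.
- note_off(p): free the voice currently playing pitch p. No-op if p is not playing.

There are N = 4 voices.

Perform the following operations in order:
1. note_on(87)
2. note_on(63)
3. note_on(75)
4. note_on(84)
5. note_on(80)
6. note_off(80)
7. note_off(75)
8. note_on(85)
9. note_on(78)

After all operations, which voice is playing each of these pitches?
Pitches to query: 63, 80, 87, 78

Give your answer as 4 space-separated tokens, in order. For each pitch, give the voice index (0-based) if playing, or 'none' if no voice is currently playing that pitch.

Answer: 1 none none 2

Derivation:
Op 1: note_on(87): voice 0 is free -> assigned | voices=[87 - - -]
Op 2: note_on(63): voice 1 is free -> assigned | voices=[87 63 - -]
Op 3: note_on(75): voice 2 is free -> assigned | voices=[87 63 75 -]
Op 4: note_on(84): voice 3 is free -> assigned | voices=[87 63 75 84]
Op 5: note_on(80): all voices busy, STEAL voice 0 (pitch 87, oldest) -> assign | voices=[80 63 75 84]
Op 6: note_off(80): free voice 0 | voices=[- 63 75 84]
Op 7: note_off(75): free voice 2 | voices=[- 63 - 84]
Op 8: note_on(85): voice 0 is free -> assigned | voices=[85 63 - 84]
Op 9: note_on(78): voice 2 is free -> assigned | voices=[85 63 78 84]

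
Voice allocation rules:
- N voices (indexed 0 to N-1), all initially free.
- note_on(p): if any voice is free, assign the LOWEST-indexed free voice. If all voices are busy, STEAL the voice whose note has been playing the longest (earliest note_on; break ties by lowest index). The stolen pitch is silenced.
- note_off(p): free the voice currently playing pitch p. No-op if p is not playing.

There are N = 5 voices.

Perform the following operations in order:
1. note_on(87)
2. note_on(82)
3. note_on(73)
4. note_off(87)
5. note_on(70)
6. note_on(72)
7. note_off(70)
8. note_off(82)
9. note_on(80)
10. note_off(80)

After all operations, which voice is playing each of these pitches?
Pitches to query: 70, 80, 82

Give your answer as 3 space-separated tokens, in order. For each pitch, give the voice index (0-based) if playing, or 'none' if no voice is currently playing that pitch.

Answer: none none none

Derivation:
Op 1: note_on(87): voice 0 is free -> assigned | voices=[87 - - - -]
Op 2: note_on(82): voice 1 is free -> assigned | voices=[87 82 - - -]
Op 3: note_on(73): voice 2 is free -> assigned | voices=[87 82 73 - -]
Op 4: note_off(87): free voice 0 | voices=[- 82 73 - -]
Op 5: note_on(70): voice 0 is free -> assigned | voices=[70 82 73 - -]
Op 6: note_on(72): voice 3 is free -> assigned | voices=[70 82 73 72 -]
Op 7: note_off(70): free voice 0 | voices=[- 82 73 72 -]
Op 8: note_off(82): free voice 1 | voices=[- - 73 72 -]
Op 9: note_on(80): voice 0 is free -> assigned | voices=[80 - 73 72 -]
Op 10: note_off(80): free voice 0 | voices=[- - 73 72 -]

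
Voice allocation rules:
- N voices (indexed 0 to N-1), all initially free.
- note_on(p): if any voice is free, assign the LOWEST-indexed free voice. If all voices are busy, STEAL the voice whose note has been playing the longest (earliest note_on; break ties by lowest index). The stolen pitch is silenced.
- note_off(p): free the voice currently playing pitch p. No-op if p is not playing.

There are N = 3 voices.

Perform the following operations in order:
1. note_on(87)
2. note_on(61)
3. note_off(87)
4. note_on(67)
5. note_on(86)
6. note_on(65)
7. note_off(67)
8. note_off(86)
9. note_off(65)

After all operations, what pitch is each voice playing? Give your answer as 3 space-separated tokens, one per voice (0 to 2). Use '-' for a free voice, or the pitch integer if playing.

Answer: - - -

Derivation:
Op 1: note_on(87): voice 0 is free -> assigned | voices=[87 - -]
Op 2: note_on(61): voice 1 is free -> assigned | voices=[87 61 -]
Op 3: note_off(87): free voice 0 | voices=[- 61 -]
Op 4: note_on(67): voice 0 is free -> assigned | voices=[67 61 -]
Op 5: note_on(86): voice 2 is free -> assigned | voices=[67 61 86]
Op 6: note_on(65): all voices busy, STEAL voice 1 (pitch 61, oldest) -> assign | voices=[67 65 86]
Op 7: note_off(67): free voice 0 | voices=[- 65 86]
Op 8: note_off(86): free voice 2 | voices=[- 65 -]
Op 9: note_off(65): free voice 1 | voices=[- - -]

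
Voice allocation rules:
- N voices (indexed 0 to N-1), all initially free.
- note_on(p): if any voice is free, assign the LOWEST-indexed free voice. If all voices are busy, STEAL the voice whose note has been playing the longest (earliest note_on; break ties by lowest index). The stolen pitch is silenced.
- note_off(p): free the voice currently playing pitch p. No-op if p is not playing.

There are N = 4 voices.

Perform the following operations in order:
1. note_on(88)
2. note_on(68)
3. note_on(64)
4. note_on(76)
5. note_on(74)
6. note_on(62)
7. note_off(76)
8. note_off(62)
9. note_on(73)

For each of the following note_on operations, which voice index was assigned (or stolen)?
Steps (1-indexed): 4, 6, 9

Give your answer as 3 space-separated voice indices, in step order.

Op 1: note_on(88): voice 0 is free -> assigned | voices=[88 - - -]
Op 2: note_on(68): voice 1 is free -> assigned | voices=[88 68 - -]
Op 3: note_on(64): voice 2 is free -> assigned | voices=[88 68 64 -]
Op 4: note_on(76): voice 3 is free -> assigned | voices=[88 68 64 76]
Op 5: note_on(74): all voices busy, STEAL voice 0 (pitch 88, oldest) -> assign | voices=[74 68 64 76]
Op 6: note_on(62): all voices busy, STEAL voice 1 (pitch 68, oldest) -> assign | voices=[74 62 64 76]
Op 7: note_off(76): free voice 3 | voices=[74 62 64 -]
Op 8: note_off(62): free voice 1 | voices=[74 - 64 -]
Op 9: note_on(73): voice 1 is free -> assigned | voices=[74 73 64 -]

Answer: 3 1 1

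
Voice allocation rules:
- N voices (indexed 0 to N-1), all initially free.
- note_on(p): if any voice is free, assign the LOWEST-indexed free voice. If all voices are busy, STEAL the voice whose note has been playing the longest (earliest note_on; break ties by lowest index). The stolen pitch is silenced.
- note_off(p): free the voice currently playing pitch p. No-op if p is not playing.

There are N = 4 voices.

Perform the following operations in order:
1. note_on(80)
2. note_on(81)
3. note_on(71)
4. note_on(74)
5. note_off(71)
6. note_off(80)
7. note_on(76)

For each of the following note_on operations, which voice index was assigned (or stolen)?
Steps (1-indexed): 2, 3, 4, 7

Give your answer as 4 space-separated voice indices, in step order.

Op 1: note_on(80): voice 0 is free -> assigned | voices=[80 - - -]
Op 2: note_on(81): voice 1 is free -> assigned | voices=[80 81 - -]
Op 3: note_on(71): voice 2 is free -> assigned | voices=[80 81 71 -]
Op 4: note_on(74): voice 3 is free -> assigned | voices=[80 81 71 74]
Op 5: note_off(71): free voice 2 | voices=[80 81 - 74]
Op 6: note_off(80): free voice 0 | voices=[- 81 - 74]
Op 7: note_on(76): voice 0 is free -> assigned | voices=[76 81 - 74]

Answer: 1 2 3 0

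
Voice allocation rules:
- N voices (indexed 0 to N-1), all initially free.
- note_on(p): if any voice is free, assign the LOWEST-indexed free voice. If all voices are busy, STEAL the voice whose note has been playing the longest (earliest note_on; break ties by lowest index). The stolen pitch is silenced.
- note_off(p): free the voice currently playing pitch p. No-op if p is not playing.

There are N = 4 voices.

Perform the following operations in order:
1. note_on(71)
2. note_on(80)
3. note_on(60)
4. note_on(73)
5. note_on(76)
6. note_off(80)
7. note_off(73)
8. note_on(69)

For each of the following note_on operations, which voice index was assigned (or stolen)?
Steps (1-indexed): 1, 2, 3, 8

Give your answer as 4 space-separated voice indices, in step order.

Answer: 0 1 2 1

Derivation:
Op 1: note_on(71): voice 0 is free -> assigned | voices=[71 - - -]
Op 2: note_on(80): voice 1 is free -> assigned | voices=[71 80 - -]
Op 3: note_on(60): voice 2 is free -> assigned | voices=[71 80 60 -]
Op 4: note_on(73): voice 3 is free -> assigned | voices=[71 80 60 73]
Op 5: note_on(76): all voices busy, STEAL voice 0 (pitch 71, oldest) -> assign | voices=[76 80 60 73]
Op 6: note_off(80): free voice 1 | voices=[76 - 60 73]
Op 7: note_off(73): free voice 3 | voices=[76 - 60 -]
Op 8: note_on(69): voice 1 is free -> assigned | voices=[76 69 60 -]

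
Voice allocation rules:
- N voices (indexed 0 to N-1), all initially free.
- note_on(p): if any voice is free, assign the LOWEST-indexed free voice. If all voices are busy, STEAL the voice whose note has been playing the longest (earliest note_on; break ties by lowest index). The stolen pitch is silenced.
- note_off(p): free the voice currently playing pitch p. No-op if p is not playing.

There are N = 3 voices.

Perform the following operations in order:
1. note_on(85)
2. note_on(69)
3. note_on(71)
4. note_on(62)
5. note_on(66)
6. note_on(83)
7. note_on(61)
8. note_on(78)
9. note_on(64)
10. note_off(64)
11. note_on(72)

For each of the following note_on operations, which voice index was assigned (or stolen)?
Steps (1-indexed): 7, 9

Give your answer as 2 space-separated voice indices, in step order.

Op 1: note_on(85): voice 0 is free -> assigned | voices=[85 - -]
Op 2: note_on(69): voice 1 is free -> assigned | voices=[85 69 -]
Op 3: note_on(71): voice 2 is free -> assigned | voices=[85 69 71]
Op 4: note_on(62): all voices busy, STEAL voice 0 (pitch 85, oldest) -> assign | voices=[62 69 71]
Op 5: note_on(66): all voices busy, STEAL voice 1 (pitch 69, oldest) -> assign | voices=[62 66 71]
Op 6: note_on(83): all voices busy, STEAL voice 2 (pitch 71, oldest) -> assign | voices=[62 66 83]
Op 7: note_on(61): all voices busy, STEAL voice 0 (pitch 62, oldest) -> assign | voices=[61 66 83]
Op 8: note_on(78): all voices busy, STEAL voice 1 (pitch 66, oldest) -> assign | voices=[61 78 83]
Op 9: note_on(64): all voices busy, STEAL voice 2 (pitch 83, oldest) -> assign | voices=[61 78 64]
Op 10: note_off(64): free voice 2 | voices=[61 78 -]
Op 11: note_on(72): voice 2 is free -> assigned | voices=[61 78 72]

Answer: 0 2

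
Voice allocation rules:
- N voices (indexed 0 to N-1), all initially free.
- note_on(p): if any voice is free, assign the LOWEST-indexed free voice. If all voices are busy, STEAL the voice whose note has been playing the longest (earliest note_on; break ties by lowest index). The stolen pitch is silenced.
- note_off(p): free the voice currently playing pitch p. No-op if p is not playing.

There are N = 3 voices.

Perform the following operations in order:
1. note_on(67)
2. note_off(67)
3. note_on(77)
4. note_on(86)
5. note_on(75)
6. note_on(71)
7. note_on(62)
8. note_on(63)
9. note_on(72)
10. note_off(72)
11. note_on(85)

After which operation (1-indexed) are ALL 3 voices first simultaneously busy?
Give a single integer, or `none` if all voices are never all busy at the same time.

Answer: 5

Derivation:
Op 1: note_on(67): voice 0 is free -> assigned | voices=[67 - -]
Op 2: note_off(67): free voice 0 | voices=[- - -]
Op 3: note_on(77): voice 0 is free -> assigned | voices=[77 - -]
Op 4: note_on(86): voice 1 is free -> assigned | voices=[77 86 -]
Op 5: note_on(75): voice 2 is free -> assigned | voices=[77 86 75]
Op 6: note_on(71): all voices busy, STEAL voice 0 (pitch 77, oldest) -> assign | voices=[71 86 75]
Op 7: note_on(62): all voices busy, STEAL voice 1 (pitch 86, oldest) -> assign | voices=[71 62 75]
Op 8: note_on(63): all voices busy, STEAL voice 2 (pitch 75, oldest) -> assign | voices=[71 62 63]
Op 9: note_on(72): all voices busy, STEAL voice 0 (pitch 71, oldest) -> assign | voices=[72 62 63]
Op 10: note_off(72): free voice 0 | voices=[- 62 63]
Op 11: note_on(85): voice 0 is free -> assigned | voices=[85 62 63]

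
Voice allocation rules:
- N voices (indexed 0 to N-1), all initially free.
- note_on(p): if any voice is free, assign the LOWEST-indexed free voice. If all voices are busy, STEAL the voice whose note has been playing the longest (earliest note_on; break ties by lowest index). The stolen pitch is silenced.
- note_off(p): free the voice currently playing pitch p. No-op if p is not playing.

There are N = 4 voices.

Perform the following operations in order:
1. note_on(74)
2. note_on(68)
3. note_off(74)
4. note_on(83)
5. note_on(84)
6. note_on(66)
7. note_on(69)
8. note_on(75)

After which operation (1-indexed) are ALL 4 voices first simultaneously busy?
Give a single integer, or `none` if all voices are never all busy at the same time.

Op 1: note_on(74): voice 0 is free -> assigned | voices=[74 - - -]
Op 2: note_on(68): voice 1 is free -> assigned | voices=[74 68 - -]
Op 3: note_off(74): free voice 0 | voices=[- 68 - -]
Op 4: note_on(83): voice 0 is free -> assigned | voices=[83 68 - -]
Op 5: note_on(84): voice 2 is free -> assigned | voices=[83 68 84 -]
Op 6: note_on(66): voice 3 is free -> assigned | voices=[83 68 84 66]
Op 7: note_on(69): all voices busy, STEAL voice 1 (pitch 68, oldest) -> assign | voices=[83 69 84 66]
Op 8: note_on(75): all voices busy, STEAL voice 0 (pitch 83, oldest) -> assign | voices=[75 69 84 66]

Answer: 6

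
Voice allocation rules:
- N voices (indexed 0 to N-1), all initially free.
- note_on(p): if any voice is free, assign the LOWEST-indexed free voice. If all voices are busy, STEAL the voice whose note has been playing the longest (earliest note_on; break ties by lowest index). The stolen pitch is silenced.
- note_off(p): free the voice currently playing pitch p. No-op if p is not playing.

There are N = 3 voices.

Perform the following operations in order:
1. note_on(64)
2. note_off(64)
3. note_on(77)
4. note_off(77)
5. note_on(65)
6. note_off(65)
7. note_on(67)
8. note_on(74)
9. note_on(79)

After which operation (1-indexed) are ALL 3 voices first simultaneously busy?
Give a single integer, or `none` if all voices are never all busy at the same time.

Op 1: note_on(64): voice 0 is free -> assigned | voices=[64 - -]
Op 2: note_off(64): free voice 0 | voices=[- - -]
Op 3: note_on(77): voice 0 is free -> assigned | voices=[77 - -]
Op 4: note_off(77): free voice 0 | voices=[- - -]
Op 5: note_on(65): voice 0 is free -> assigned | voices=[65 - -]
Op 6: note_off(65): free voice 0 | voices=[- - -]
Op 7: note_on(67): voice 0 is free -> assigned | voices=[67 - -]
Op 8: note_on(74): voice 1 is free -> assigned | voices=[67 74 -]
Op 9: note_on(79): voice 2 is free -> assigned | voices=[67 74 79]

Answer: 9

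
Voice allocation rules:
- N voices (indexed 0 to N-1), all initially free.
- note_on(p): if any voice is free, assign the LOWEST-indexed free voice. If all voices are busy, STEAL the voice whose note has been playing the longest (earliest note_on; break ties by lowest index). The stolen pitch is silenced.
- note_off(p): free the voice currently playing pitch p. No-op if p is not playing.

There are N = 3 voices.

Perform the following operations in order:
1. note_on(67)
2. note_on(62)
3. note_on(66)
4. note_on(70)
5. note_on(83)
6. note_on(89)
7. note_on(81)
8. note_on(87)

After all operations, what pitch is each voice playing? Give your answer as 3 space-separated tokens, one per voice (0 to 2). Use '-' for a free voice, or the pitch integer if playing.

Op 1: note_on(67): voice 0 is free -> assigned | voices=[67 - -]
Op 2: note_on(62): voice 1 is free -> assigned | voices=[67 62 -]
Op 3: note_on(66): voice 2 is free -> assigned | voices=[67 62 66]
Op 4: note_on(70): all voices busy, STEAL voice 0 (pitch 67, oldest) -> assign | voices=[70 62 66]
Op 5: note_on(83): all voices busy, STEAL voice 1 (pitch 62, oldest) -> assign | voices=[70 83 66]
Op 6: note_on(89): all voices busy, STEAL voice 2 (pitch 66, oldest) -> assign | voices=[70 83 89]
Op 7: note_on(81): all voices busy, STEAL voice 0 (pitch 70, oldest) -> assign | voices=[81 83 89]
Op 8: note_on(87): all voices busy, STEAL voice 1 (pitch 83, oldest) -> assign | voices=[81 87 89]

Answer: 81 87 89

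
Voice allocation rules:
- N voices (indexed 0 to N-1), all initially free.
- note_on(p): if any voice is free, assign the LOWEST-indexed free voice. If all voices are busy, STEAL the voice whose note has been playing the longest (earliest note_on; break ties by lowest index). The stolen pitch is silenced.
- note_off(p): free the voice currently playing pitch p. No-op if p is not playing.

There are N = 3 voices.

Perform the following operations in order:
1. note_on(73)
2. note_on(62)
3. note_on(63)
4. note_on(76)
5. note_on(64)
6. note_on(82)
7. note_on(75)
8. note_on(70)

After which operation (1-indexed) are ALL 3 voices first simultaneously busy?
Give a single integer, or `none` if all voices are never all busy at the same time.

Answer: 3

Derivation:
Op 1: note_on(73): voice 0 is free -> assigned | voices=[73 - -]
Op 2: note_on(62): voice 1 is free -> assigned | voices=[73 62 -]
Op 3: note_on(63): voice 2 is free -> assigned | voices=[73 62 63]
Op 4: note_on(76): all voices busy, STEAL voice 0 (pitch 73, oldest) -> assign | voices=[76 62 63]
Op 5: note_on(64): all voices busy, STEAL voice 1 (pitch 62, oldest) -> assign | voices=[76 64 63]
Op 6: note_on(82): all voices busy, STEAL voice 2 (pitch 63, oldest) -> assign | voices=[76 64 82]
Op 7: note_on(75): all voices busy, STEAL voice 0 (pitch 76, oldest) -> assign | voices=[75 64 82]
Op 8: note_on(70): all voices busy, STEAL voice 1 (pitch 64, oldest) -> assign | voices=[75 70 82]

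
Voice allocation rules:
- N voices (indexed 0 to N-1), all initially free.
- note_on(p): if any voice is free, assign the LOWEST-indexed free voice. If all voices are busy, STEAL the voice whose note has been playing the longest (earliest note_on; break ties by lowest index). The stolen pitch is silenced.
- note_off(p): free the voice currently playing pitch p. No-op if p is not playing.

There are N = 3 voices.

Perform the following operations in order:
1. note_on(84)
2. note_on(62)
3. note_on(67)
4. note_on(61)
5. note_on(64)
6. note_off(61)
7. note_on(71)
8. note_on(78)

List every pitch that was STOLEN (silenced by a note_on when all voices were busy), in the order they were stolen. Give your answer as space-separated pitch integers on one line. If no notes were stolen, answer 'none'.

Op 1: note_on(84): voice 0 is free -> assigned | voices=[84 - -]
Op 2: note_on(62): voice 1 is free -> assigned | voices=[84 62 -]
Op 3: note_on(67): voice 2 is free -> assigned | voices=[84 62 67]
Op 4: note_on(61): all voices busy, STEAL voice 0 (pitch 84, oldest) -> assign | voices=[61 62 67]
Op 5: note_on(64): all voices busy, STEAL voice 1 (pitch 62, oldest) -> assign | voices=[61 64 67]
Op 6: note_off(61): free voice 0 | voices=[- 64 67]
Op 7: note_on(71): voice 0 is free -> assigned | voices=[71 64 67]
Op 8: note_on(78): all voices busy, STEAL voice 2 (pitch 67, oldest) -> assign | voices=[71 64 78]

Answer: 84 62 67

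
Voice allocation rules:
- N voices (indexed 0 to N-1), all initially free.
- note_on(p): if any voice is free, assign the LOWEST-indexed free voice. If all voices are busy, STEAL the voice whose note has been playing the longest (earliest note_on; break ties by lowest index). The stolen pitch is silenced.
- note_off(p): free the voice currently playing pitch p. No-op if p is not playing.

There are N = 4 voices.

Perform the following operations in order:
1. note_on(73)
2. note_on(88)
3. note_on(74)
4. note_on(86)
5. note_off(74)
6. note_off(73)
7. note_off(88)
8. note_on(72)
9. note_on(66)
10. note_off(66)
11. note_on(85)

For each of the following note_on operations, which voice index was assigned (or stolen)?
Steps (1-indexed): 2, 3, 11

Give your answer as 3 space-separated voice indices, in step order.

Op 1: note_on(73): voice 0 is free -> assigned | voices=[73 - - -]
Op 2: note_on(88): voice 1 is free -> assigned | voices=[73 88 - -]
Op 3: note_on(74): voice 2 is free -> assigned | voices=[73 88 74 -]
Op 4: note_on(86): voice 3 is free -> assigned | voices=[73 88 74 86]
Op 5: note_off(74): free voice 2 | voices=[73 88 - 86]
Op 6: note_off(73): free voice 0 | voices=[- 88 - 86]
Op 7: note_off(88): free voice 1 | voices=[- - - 86]
Op 8: note_on(72): voice 0 is free -> assigned | voices=[72 - - 86]
Op 9: note_on(66): voice 1 is free -> assigned | voices=[72 66 - 86]
Op 10: note_off(66): free voice 1 | voices=[72 - - 86]
Op 11: note_on(85): voice 1 is free -> assigned | voices=[72 85 - 86]

Answer: 1 2 1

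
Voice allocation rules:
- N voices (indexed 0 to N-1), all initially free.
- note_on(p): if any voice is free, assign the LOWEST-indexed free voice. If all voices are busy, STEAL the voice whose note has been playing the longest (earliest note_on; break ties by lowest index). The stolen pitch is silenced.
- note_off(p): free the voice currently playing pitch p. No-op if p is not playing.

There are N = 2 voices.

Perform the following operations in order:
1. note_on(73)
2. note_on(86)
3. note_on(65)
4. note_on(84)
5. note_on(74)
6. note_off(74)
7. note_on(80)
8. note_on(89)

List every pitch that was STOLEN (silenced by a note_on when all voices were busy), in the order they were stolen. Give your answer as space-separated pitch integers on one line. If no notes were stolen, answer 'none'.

Answer: 73 86 65 84

Derivation:
Op 1: note_on(73): voice 0 is free -> assigned | voices=[73 -]
Op 2: note_on(86): voice 1 is free -> assigned | voices=[73 86]
Op 3: note_on(65): all voices busy, STEAL voice 0 (pitch 73, oldest) -> assign | voices=[65 86]
Op 4: note_on(84): all voices busy, STEAL voice 1 (pitch 86, oldest) -> assign | voices=[65 84]
Op 5: note_on(74): all voices busy, STEAL voice 0 (pitch 65, oldest) -> assign | voices=[74 84]
Op 6: note_off(74): free voice 0 | voices=[- 84]
Op 7: note_on(80): voice 0 is free -> assigned | voices=[80 84]
Op 8: note_on(89): all voices busy, STEAL voice 1 (pitch 84, oldest) -> assign | voices=[80 89]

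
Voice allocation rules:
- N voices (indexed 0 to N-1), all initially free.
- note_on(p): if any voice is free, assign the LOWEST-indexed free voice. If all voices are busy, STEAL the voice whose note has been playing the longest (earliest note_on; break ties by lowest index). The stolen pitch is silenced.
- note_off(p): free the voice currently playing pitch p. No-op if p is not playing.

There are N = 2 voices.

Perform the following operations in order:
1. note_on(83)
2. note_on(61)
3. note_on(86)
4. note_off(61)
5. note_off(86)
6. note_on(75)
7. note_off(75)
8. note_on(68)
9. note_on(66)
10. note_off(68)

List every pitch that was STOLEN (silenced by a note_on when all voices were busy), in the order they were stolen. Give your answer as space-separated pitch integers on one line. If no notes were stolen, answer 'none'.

Answer: 83

Derivation:
Op 1: note_on(83): voice 0 is free -> assigned | voices=[83 -]
Op 2: note_on(61): voice 1 is free -> assigned | voices=[83 61]
Op 3: note_on(86): all voices busy, STEAL voice 0 (pitch 83, oldest) -> assign | voices=[86 61]
Op 4: note_off(61): free voice 1 | voices=[86 -]
Op 5: note_off(86): free voice 0 | voices=[- -]
Op 6: note_on(75): voice 0 is free -> assigned | voices=[75 -]
Op 7: note_off(75): free voice 0 | voices=[- -]
Op 8: note_on(68): voice 0 is free -> assigned | voices=[68 -]
Op 9: note_on(66): voice 1 is free -> assigned | voices=[68 66]
Op 10: note_off(68): free voice 0 | voices=[- 66]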